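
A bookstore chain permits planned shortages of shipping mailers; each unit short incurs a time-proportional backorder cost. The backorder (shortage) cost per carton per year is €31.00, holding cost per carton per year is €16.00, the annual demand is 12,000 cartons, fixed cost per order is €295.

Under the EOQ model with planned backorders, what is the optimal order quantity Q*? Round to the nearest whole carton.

Q* = √(2DS/H) · √((H + b)/b)
   = √(2 × 12,000 × 295 / 16) · √((16 + 31) / 31)
   = 665.207 × 1.2313 ≈ 819.08

819 cartons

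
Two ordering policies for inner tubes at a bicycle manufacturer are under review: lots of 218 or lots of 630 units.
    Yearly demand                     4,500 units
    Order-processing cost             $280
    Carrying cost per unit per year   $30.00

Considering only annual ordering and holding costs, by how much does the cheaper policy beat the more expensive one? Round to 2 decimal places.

TC(Q) = (D/Q)S + (Q/2)H
TC(218) = (4,500/218)×280 + (218/2)×30 = $9,049.82
TC(630) = (4,500/630)×280 + (630/2)×30 = $11,450.00
Cheaper: Q = 218.  Difference = $2,400.18

$2,400.18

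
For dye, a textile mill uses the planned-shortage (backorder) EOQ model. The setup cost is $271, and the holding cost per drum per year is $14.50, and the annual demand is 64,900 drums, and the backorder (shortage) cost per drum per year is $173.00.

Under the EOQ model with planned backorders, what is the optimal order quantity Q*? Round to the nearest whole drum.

Basic EOQ = √(2·64,900·271/14.5) = 1,557.536
Backorder adjustment √((H+b)/b) = √((14.5+173)/173) = 1.0411
Q* = 1,557.536 × 1.0411 ≈ 1,621.49

1,621 drums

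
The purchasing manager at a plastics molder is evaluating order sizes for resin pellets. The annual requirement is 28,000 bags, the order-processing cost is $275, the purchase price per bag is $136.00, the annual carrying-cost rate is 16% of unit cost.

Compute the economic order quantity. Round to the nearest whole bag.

Carrying cost H = $136 × 16% = $21.7600/bag/yr
2DS/H = 2·28,000·275/21.76 = 707,720.59
EOQ = √707,720.59 ≈ 841.26

841 bags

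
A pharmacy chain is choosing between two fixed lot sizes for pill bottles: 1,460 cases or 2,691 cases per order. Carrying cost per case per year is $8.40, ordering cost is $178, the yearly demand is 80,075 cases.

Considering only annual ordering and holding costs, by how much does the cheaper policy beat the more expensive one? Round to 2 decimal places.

Annual cost at Q: ordering D·S/Q plus holding Q·H/2.
TC(1,460) = (80,075/1,460)×178 + (1,460/2)×8.4 = $15,894.57
TC(2,691) = (80,075/2,691)×178 + (2,691/2)×8.4 = $16,598.87
Lots of 1,460 are cheaper by $704.31.

$704.31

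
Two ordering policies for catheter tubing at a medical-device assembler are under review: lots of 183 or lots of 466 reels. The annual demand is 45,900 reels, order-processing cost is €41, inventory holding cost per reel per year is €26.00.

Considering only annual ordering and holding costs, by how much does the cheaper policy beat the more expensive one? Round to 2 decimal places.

€2,566.19

For each Q, cost = (D/Q)·S + (Q/2)·H.
TC(183) = (45,900/183)×41 + (183/2)×26 = €12,662.61
TC(466) = (45,900/466)×41 + (466/2)×26 = €10,096.41
|ΔTC| = |€12,662.61 − €10,096.41| = €2,566.19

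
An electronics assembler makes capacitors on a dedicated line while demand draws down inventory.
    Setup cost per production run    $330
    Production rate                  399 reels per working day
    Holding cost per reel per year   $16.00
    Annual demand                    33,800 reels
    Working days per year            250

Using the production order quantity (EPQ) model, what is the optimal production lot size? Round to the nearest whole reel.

Daily demand d = 33,800/250 = 135.200; p = 399; 1 − d/p = 0.66115
EPQ = √(2DS / (H(1 − d/p)))
    = √(2 × 33,800 × 330 / (16 × 0.66115)) ≈ 1,452.18

1,452 reels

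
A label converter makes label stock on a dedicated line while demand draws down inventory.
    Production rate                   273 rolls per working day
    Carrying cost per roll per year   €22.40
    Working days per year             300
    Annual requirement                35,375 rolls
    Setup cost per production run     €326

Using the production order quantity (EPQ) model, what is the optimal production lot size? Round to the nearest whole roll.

d = 35,375/300 = 117.9167 rolls/day;  effective holding cost H(1 − d/p) = 22.4·(1 − 117.9167/273) = 12.72479
Q* = √(2DS / H_eff) = √(2·35,375·326 / 12.72479) ≈ 1,346.32

1,346 rolls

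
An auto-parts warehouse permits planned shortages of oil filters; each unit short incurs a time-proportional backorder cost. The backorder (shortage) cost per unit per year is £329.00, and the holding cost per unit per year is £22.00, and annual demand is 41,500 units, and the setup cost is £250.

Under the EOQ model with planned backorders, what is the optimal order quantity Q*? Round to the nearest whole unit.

1,003 units

Basic EOQ = √(2·41,500·250/22) = 971.175
Backorder adjustment √((H+b)/b) = √((22+329)/329) = 1.0329
Q* = 971.175 × 1.0329 ≈ 1,003.12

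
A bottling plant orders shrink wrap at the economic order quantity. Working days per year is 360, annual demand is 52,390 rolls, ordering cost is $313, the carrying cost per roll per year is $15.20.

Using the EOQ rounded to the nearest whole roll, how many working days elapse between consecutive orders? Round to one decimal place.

10.1 days

Q* = √(2·D·S / H) = √(2·52,390·313 / 15.2) = √2,157,640.8 ≈ 1,468.89 → Q = 1,469 rolls
Days between orders = 360 / (D/Q) = 360 / 35.664 ≈ 10.094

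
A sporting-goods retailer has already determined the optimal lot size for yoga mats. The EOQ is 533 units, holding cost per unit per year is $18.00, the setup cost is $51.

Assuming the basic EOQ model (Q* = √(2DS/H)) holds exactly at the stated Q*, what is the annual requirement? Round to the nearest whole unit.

50,133 units per year

From Q* = √(2DS/H) ⇒ Q*² = 2DS/H.
D = Q²H / (2S) = 533² × 18 / (2 × 51) = 50,133.35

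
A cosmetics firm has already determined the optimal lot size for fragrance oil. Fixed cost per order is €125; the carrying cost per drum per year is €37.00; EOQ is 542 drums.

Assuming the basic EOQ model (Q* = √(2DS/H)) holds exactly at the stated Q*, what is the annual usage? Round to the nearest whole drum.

43,477 drums per year

EOQ relation: Q² = 2DS/H, so rearrange for the unknown.
D = Q²H / (2S) = 542² × 37 / (2 × 125) = 43,477.07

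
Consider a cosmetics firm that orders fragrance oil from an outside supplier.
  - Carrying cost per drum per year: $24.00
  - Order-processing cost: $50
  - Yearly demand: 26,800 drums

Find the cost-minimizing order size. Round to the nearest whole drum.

Optimal lot size Q* = (2 × 26,800 × $50 / $24)^½ ≈ 334.17

334 drums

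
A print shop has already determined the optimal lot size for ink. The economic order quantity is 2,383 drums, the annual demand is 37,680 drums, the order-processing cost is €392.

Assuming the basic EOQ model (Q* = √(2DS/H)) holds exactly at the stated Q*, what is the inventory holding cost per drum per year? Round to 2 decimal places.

From Q* = √(2DS/H) ⇒ Q*² = 2DS/H.
H = 2DS / Q² = 2 × 37,680 × 392 / 2,383² = 5.2021

€5.20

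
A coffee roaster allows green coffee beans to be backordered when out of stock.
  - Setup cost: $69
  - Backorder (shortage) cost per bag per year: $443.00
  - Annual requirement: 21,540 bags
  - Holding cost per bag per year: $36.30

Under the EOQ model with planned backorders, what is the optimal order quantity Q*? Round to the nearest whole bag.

298 bags

Basic EOQ = √(2·21,540·69/36.3) = 286.160
Backorder adjustment √((H+b)/b) = √((36.3+443)/443) = 1.0402
Q* = 286.160 × 1.0402 ≈ 297.65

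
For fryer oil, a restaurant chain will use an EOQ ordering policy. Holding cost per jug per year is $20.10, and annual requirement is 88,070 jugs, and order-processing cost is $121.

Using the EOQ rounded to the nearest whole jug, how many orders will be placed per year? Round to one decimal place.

85.5 orders per year

EOQ = √(2DS/H) = √(2 × 88,070 × 121 / 20.1)
    = √(1,060,345.27) ≈ 1,029.73 → Q = 1,030
N = D/Q = 88,070/1,030 ≈ 85.505 orders/yr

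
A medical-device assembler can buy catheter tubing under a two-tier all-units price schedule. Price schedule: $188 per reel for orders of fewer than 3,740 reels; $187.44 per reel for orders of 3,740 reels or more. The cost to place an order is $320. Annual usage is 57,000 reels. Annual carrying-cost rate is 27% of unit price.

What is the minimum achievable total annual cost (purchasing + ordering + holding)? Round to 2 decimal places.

H₁ = 27%×$188 = $50.7600;  H₂ = 27%×$187.44 = $50.6088
EOQ₁ = √(2×57,000×320/50.7600) = 847.75  (< 3,740, feasible at tier 1)
EOQ₂ = √(2×57,000×320/50.6088) = 849.01  (< 3,740 → use Q = 3,740 at tier-2 price)
TC(tier 1 (EOQ₁), Q≈847.7) = $10,759,031.67
TC(tier 2, Q≈3,740.0) = $10,783,595.46
Minimum at tier 1 (EOQ₁): $10,759,031.67

$10,759,031.67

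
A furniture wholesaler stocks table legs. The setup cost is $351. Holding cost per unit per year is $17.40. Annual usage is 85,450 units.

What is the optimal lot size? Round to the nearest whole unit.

1,857 units

EOQ = √(2DS/H) = √(2 × 85,450 × 351 / 17.4)
    = √(3,447,465.52) ≈ 1,856.74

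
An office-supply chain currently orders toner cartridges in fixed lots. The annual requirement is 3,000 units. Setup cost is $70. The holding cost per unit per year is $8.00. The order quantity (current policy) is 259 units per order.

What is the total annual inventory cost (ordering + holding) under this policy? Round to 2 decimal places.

$1,846.81

Ordering: D/Q × S = 3,000/259 × $70 = $810.81
Holding:  Q/2 × H = 259/2 × $8 = $1,036.00
Total = $810.81 + $1,036.00 = $1,846.81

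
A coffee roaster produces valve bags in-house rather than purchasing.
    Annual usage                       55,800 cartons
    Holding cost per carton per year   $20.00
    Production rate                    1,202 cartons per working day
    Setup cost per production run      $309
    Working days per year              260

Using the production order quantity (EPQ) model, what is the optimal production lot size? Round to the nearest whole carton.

Daily demand d = 55,800/260 = 214.615; p = 1202; 1 − d/p = 0.82145
EPQ = √(2DS / (H(1 − d/p)))
    = √(2 × 55,800 × 309 / (20 × 0.82145)) ≈ 1,448.79

1,449 cartons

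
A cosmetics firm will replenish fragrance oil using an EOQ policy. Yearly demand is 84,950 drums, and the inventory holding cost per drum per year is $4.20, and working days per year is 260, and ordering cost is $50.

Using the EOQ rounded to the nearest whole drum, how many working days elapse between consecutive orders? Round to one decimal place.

4.4 days

2DS/H = 2·84,950·50/4.2 = 2,022,619.05
EOQ = √2,022,619.05 ≈ 1,422.19 → Q = 1,422 drums
T = Q/D × 260 days = 1,422/84,950 × 260 = 4.352 days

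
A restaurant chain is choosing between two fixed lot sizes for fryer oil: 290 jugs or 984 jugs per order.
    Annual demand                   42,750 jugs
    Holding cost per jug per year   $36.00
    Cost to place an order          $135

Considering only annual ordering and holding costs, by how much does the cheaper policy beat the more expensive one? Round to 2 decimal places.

$1,543.77

TC(Q) = (D/Q)S + (Q/2)H
TC(290) = (42,750/290)×135 + (290/2)×36 = $25,120.86
TC(984) = (42,750/984)×135 + (984/2)×36 = $23,577.09
|ΔTC| = |$25,120.86 − $23,577.09| = $1,543.77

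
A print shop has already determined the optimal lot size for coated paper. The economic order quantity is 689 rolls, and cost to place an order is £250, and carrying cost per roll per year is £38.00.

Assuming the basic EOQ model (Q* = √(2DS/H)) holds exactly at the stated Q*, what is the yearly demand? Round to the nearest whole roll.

36,079 rolls per year

Since Q* = (2DS/H)^½, squaring gives Q*²·H = 2DS.
D = Q²H / (2S) = 689² × 38 / (2 × 250) = 36,078.80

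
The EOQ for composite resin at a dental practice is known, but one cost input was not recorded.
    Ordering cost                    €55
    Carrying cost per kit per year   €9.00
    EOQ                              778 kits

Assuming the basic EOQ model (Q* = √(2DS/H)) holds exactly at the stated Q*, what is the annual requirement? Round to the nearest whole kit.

49,523 kits per year

EOQ relation: Q² = 2DS/H, so rearrange for the unknown.
D = Q²H / (2S) = 778² × 9 / (2 × 55) = 49,523.24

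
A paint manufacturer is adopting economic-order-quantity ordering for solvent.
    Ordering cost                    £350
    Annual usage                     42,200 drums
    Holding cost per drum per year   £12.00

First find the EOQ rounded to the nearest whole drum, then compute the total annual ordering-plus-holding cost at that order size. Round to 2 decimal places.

2DS/H = 2·42,200·350/12 = 2,461,666.67
EOQ = √2,461,666.67 ≈ 1,568.97 → Q = 1,569 drums
Annual ordering cost = (D/Q)·S = (42,200/1,569) × 350 = £9,413.64
Annual holding cost  = (Q/2)·H = (1,569/2) × 12 = £9,414.00
Total = £9,413.64 + £9,414.00 = £18,827.64

£18,827.64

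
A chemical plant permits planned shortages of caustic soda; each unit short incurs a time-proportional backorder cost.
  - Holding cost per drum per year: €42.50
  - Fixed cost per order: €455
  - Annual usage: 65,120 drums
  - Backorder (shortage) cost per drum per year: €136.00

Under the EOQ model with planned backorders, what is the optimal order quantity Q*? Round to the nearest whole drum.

Basic EOQ = √(2·65,120·455/42.5) = 1,180.819
Backorder adjustment √((H+b)/b) = √((42.5+136)/136) = 1.1456
Q* = 1,180.819 × 1.1456 ≈ 1,352.80

1,353 drums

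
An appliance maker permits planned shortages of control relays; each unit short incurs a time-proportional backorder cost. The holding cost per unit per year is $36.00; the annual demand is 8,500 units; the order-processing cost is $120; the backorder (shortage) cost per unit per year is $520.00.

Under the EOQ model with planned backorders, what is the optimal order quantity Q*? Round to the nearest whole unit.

Basic EOQ = √(2·8,500·120/36) = 238.048
Backorder adjustment √((H+b)/b) = √((36+520)/520) = 1.0340
Q* = 238.048 × 1.0340 ≈ 246.15

246 units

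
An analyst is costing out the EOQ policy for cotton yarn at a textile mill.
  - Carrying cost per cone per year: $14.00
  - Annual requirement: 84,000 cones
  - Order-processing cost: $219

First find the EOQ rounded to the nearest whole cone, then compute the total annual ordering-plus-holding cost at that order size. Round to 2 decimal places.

Optimal lot size Q* = (2 × 84,000 × $219 / $14)^½ ≈ 1,621.11 → Q = 1,621 cones
Orders/yr = 84,000/1,621 = 51.820; ordering cost = 51.820 × $219 = $11,348.55
Average inventory = 1,621/2 = 810.5; holding cost = 810.5 × $14 = $11,347.00
Total = $11,348.55 + $11,347.00 = $22,695.55

$22,695.55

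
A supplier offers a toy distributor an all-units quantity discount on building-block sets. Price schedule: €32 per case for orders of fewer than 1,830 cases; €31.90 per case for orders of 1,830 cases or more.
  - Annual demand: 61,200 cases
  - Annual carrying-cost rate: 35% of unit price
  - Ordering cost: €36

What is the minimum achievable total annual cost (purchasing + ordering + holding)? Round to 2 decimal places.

H₁ = 35%×€32 = €11.2000;  H₂ = 35%×€31.90 = €11.1650
EOQ₁ = √(2×61,200×36/11.2000) = 627.24  (< 1,830, feasible at tier 1)
EOQ₂ = √(2×61,200×36/11.1650) = 628.22  (< 1,830 → use Q = 1,830 at tier-2 price)
TC(tier 1 (EOQ₁), Q≈627.2) = €1,965,425.08
TC(tier 2, Q≈1,830.0) = €1,963,699.91
Minimum at tier 2: €1,963,699.91

€1,963,699.91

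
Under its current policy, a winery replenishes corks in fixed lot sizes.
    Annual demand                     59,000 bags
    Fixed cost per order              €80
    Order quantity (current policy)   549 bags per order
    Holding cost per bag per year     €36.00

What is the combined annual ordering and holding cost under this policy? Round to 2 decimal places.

Ordering: D/Q × S = 59,000/549 × €80 = €8,597.45
Holding:  Q/2 × H = 549/2 × €36 = €9,882.00
Total = €8,597.45 + €9,882.00 = €18,479.45

€18,479.45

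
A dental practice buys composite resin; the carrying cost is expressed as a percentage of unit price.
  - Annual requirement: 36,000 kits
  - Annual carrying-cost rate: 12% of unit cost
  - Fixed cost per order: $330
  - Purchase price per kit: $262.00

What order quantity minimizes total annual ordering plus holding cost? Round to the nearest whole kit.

869 kits

H = i·C = 0.12 × $262 = $31.4400 per kit-year
Q* = √(2·D·S / H) = √(2·36,000·330 / 31.44) = √755,725.2 ≈ 869.32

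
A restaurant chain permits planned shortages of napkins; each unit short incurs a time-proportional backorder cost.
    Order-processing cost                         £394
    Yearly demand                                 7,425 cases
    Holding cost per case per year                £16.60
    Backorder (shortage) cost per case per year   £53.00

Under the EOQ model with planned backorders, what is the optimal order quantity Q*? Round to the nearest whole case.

Q* = √(2DS/H) · √((H + b)/b)
   = √(2 × 7,425 × 394 / 16.6) · √((16.6 + 53) / 53)
   = 593.687 × 1.1460 ≈ 680.34

680 cases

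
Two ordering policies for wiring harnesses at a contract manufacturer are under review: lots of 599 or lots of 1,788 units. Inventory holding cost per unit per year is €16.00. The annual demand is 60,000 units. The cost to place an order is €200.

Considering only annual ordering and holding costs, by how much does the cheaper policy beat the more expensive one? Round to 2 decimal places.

€3,809.98

TC(Q) = (D/Q)S + (Q/2)H
TC(599) = (60,000/599)×200 + (599/2)×16 = €24,825.39
TC(1,788) = (60,000/1,788)×200 + (1,788/2)×16 = €21,015.41
Cheaper: Q = 1,788.  Difference = €3,809.98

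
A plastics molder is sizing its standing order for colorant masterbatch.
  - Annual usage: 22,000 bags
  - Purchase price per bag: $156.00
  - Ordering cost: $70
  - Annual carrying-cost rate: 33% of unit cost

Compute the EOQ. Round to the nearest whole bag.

H = i·C = 0.33 × $156 = $51.4800 per bag-year
2DS/H = 2·22,000·70/51.48 = 59,829.06
EOQ = √59,829.06 ≈ 244.60

245 bags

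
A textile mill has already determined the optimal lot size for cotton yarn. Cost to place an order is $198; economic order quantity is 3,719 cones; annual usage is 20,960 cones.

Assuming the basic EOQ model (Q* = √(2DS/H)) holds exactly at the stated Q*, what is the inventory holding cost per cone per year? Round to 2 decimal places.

Since Q* = (2DS/H)^½, squaring gives Q*²·H = 2DS.
H = 2DS / Q² = 2 × 20,960 × 198 / 3,719² = 0.6001

$0.60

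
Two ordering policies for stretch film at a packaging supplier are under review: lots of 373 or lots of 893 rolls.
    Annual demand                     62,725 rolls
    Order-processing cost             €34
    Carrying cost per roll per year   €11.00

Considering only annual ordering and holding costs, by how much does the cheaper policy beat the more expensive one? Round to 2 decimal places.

Annual cost at Q: ordering D·S/Q plus holding Q·H/2.
TC(373) = (62,725/373)×34 + (373/2)×11 = €7,769.06
TC(893) = (62,725/893)×34 + (893/2)×11 = €7,299.69
|ΔTC| = |€7,769.06 − €7,299.69| = €469.37

€469.37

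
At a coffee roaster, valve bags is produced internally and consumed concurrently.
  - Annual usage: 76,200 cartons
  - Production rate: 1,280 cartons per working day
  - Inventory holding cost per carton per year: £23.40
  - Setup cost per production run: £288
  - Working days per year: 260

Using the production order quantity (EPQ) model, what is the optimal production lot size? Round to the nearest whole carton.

Daily demand d = 76,200/260 = 293.077; p = 1280; 1 − d/p = 0.77103
EPQ = √(2DS / (H(1 − d/p)))
    = √(2 × 76,200 × 288 / (23.4 × 0.77103)) ≈ 1,559.71

1,560 cartons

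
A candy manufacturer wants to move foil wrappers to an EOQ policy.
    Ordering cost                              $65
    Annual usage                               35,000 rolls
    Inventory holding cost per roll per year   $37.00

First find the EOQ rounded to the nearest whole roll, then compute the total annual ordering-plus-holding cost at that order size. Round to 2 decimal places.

EOQ = √(2DS/H) = √(2 × 35,000 × 65 / 37)
    = √(122,972.97) ≈ 350.68 → Q = 351 rolls
Orders/yr = 35,000/351 = 99.715; ordering cost = 99.715 × $65 = $6,481.48
Average inventory = 351/2 = 175.5; holding cost = 175.5 × $37 = $6,493.50
Total = $6,481.48 + $6,493.50 = $12,974.98

$12,974.98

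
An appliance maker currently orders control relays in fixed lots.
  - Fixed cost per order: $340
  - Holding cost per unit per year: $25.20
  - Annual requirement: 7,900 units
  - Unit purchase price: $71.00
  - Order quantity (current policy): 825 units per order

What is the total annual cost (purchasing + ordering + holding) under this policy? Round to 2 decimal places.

Annual ordering cost = (D/Q)·S = (7,900/825) × 340 = $3,255.76
Annual holding cost  = (Q/2)·H = (825/2) × 25.2 = $10,395.00
Purchase cost = D·C = 7,900 × 71 = $560,900.00
Total = $3,255.76 + $10,395.00 + $560,900.00 = $574,550.76

$574,550.76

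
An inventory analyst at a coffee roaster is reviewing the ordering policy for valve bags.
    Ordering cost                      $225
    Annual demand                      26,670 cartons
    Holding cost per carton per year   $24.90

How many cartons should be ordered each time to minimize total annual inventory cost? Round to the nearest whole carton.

694 cartons

2DS/H = 2·26,670·225/24.9 = 481,987.95
EOQ = √481,987.95 ≈ 694.25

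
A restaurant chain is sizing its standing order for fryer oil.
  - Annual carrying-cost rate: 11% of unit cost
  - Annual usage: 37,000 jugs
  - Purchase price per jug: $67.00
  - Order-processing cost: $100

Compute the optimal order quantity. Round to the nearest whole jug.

Holding cost per jug per year: H = 11% × $67 = $7.3700
2DS/H = 2·37,000·100/7.37 = 1,004,070.56
EOQ = √1,004,070.56 ≈ 1,002.03

1,002 jugs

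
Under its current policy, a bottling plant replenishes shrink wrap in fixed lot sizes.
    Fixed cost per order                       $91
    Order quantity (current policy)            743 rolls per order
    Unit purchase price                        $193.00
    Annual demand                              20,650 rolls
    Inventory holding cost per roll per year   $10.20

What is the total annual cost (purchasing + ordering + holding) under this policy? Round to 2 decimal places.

Ordering: D/Q × S = 20,650/743 × $91 = $2,529.14
Holding:  Q/2 × H = 743/2 × $10.2 = $3,789.30
Purchase cost = D·C = 20,650 × 193 = $3,985,450.00
Total = $2,529.14 + $3,789.30 + $3,985,450.00 = $3,991,768.44

$3,991,768.44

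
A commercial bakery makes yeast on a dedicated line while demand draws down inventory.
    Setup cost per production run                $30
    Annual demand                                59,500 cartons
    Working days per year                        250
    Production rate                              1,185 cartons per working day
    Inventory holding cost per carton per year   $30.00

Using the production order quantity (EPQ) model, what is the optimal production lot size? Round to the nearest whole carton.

Daily demand d = 59,500/250 = 238.000; p = 1185; 1 − d/p = 0.79916
EPQ = √(2DS / (H(1 − d/p)))
    = √(2 × 59,500 × 30 / (30 × 0.79916)) ≈ 385.88

386 cartons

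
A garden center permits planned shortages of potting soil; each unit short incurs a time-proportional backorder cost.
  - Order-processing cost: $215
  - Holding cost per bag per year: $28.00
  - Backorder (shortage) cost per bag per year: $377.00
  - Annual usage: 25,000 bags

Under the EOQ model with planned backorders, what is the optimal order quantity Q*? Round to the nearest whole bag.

642 bags

Basic EOQ = √(2·25,000·215/28) = 619.620
Backorder adjustment √((H+b)/b) = √((28+377)/377) = 1.0365
Q* = 619.620 × 1.0365 ≈ 642.22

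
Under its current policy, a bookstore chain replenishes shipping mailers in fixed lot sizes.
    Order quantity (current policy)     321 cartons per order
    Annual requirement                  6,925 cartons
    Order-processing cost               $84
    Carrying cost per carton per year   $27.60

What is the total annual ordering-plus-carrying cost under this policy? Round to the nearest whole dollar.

Orders/yr = 6,925/321 = 21.573; ordering cost = 21.573 × $84 = $1,812.15
Average inventory = 321/2 = 160.5; holding cost = 160.5 × $27.6 = $4,429.80
Total = $1,812.15 + $4,429.80 = $6,241.95

$6,242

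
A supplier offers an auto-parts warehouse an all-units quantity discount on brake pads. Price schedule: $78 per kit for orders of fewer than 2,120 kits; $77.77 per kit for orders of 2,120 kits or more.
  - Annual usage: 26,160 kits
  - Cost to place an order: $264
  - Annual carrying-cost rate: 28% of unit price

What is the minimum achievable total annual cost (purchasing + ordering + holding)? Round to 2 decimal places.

$2,057,848.49

H₁ = 28%×$78 = $21.8400;  H₂ = 28%×$77.77 = $21.7756
EOQ₁ = √(2×26,160×264/21.8400) = 795.26  (< 2,120, feasible at tier 1)
EOQ₂ = √(2×26,160×264/21.7756) = 796.44  (< 2,120 → use Q = 2,120 at tier-2 price)
TC(tier 1 (EOQ₁), Q≈795.3) = $2,057,848.49
TC(tier 2, Q≈2,120.0) = $2,060,803.00
Minimum at tier 1 (EOQ₁): $2,057,848.49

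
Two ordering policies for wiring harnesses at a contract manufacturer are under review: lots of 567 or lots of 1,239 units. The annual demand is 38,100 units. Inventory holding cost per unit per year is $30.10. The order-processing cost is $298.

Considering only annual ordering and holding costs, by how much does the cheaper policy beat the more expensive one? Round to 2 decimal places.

$747.06

For each Q, cost = (D/Q)·S + (Q/2)·H.
TC(567) = (38,100/567)×298 + (567/2)×30.1 = $28,557.69
TC(1,239) = (38,100/1,239)×298 + (1,239/2)×30.1 = $27,810.63
Lots of 1,239 are cheaper by $747.06.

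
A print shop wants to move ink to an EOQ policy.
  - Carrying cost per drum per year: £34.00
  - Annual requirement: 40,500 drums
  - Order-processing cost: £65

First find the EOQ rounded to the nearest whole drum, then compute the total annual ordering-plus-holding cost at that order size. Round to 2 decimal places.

£13,379.47

2DS/H = 2·40,500·65/34 = 154,852.94
EOQ = √154,852.94 ≈ 393.51 → Q = 394 drums
Ordering: D/Q × S = 40,500/394 × £65 = £6,681.47
Holding:  Q/2 × H = 394/2 × £34 = £6,698.00
Total = £6,681.47 + £6,698.00 = £13,379.47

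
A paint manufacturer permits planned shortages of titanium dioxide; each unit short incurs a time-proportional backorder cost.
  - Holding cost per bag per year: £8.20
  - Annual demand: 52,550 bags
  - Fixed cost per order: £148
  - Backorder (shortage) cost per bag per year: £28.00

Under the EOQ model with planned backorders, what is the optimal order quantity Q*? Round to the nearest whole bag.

Q* = √(2DS/H) · √((H + b)/b)
   = √(2 × 52,550 × 148 / 8.2) · √((8.2 + 28) / 28)
   = 1,377.290 × 1.1370 ≈ 1,566.03

1,566 bags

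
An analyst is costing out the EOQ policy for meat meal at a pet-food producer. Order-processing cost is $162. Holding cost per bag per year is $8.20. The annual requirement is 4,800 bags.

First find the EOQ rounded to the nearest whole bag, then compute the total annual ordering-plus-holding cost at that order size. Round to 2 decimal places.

Q* = √(2·D·S / H) = √(2·4,800·162 / 8.2) = √189,658.5 ≈ 435.50 → Q = 435 bags
Annual ordering cost = (D/Q)·S = (4,800/435) × 162 = $1,787.59
Annual holding cost  = (Q/2)·H = (435/2) × 8.2 = $1,783.50
Total = $1,787.59 + $1,783.50 = $3,571.09

$3,571.09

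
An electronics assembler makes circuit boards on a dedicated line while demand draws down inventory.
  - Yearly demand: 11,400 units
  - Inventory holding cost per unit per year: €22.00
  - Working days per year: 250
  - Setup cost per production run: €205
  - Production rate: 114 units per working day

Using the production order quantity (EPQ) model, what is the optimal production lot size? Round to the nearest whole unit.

595 units

Daily demand d = 11,400/250 = 45.600; p = 114; 1 − d/p = 0.60000
EPQ = √(2DS / (H(1 − d/p)))
    = √(2 × 11,400 × 205 / (22 × 0.60000)) ≈ 595.06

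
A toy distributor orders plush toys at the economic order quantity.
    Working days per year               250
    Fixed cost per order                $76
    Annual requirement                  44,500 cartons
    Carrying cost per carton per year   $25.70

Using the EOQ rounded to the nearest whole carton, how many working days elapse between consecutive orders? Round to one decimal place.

EOQ = √(2DS/H) = √(2 × 44,500 × 76 / 25.7)
    = √(263,190.66) ≈ 513.02 → Q = 513 cartons
Days between orders = 250 / (D/Q) = 250 / 86.745 ≈ 2.882

2.9 days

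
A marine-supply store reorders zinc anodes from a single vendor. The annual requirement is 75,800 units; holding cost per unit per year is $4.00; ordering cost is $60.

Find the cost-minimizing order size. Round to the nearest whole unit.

1,508 units

EOQ = √(2DS/H) = √(2 × 75,800 × 60 / 4)
    = √(2,274,000.00) ≈ 1,507.98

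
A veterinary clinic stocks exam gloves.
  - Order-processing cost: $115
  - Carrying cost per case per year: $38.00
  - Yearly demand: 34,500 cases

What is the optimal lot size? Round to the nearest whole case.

457 cases

Q* = √(2·D·S / H) = √(2·34,500·115 / 38) = √208,815.8 ≈ 456.96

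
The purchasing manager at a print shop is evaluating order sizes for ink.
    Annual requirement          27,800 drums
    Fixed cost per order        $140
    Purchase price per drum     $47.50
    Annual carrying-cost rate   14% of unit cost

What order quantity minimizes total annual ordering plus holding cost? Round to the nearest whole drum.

Carrying cost H = $47.5 × 14% = $6.6500/drum/yr
EOQ = √(2DS/H) = √(2 × 27,800 × 140 / 6.65)
    = √(1,170,526.32) ≈ 1,081.91

1,082 drums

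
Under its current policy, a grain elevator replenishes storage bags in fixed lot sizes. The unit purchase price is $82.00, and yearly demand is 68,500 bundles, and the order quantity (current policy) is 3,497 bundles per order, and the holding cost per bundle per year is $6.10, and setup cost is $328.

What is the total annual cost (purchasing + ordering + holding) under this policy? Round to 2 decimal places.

Orders/yr = 68,500/3,497 = 19.588; ordering cost = 19.588 × $328 = $6,424.94
Average inventory = 3,497/2 = 1748.5; holding cost = 1748.5 × $6.1 = $10,665.85
Purchase cost = D·C = 68,500 × 82 = $5,617,000.00
Total = $6,424.94 + $10,665.85 + $5,617,000.00 = $5,634,090.79

$5,634,090.79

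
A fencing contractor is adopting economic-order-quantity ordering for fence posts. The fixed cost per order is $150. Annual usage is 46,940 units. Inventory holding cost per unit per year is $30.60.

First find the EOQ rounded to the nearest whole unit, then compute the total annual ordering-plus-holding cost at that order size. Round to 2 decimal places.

$20,758.36

2DS/H = 2·46,940·150/30.6 = 460,196.08
EOQ = √460,196.08 ≈ 678.38 → Q = 678 units
Ordering: D/Q × S = 46,940/678 × $150 = $10,384.96
Holding:  Q/2 × H = 678/2 × $30.6 = $10,373.40
Total = $10,384.96 + $10,373.40 = $20,758.36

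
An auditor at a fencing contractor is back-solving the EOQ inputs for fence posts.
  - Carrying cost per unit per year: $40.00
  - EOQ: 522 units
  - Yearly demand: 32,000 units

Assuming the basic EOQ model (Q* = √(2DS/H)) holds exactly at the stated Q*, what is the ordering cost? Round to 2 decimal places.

Since Q* = (2DS/H)^½, squaring gives Q*²·H = 2DS.
S = Q²H / (2D) = 522² × 40 / (2 × 32,000) = 170.3025

$170.30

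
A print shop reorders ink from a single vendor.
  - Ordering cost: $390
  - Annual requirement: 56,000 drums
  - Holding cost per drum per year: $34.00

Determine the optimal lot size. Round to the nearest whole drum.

1,133 drums

Q* = √(2·D·S / H) = √(2·56,000·390 / 34) = √1,284,705.9 ≈ 1,133.45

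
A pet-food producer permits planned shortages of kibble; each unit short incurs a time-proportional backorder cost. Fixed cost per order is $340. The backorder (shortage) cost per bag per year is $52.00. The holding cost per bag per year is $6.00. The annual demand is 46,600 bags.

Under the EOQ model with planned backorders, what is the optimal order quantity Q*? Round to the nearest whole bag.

2,427 bags

Q* = √(2DS/H) · √((H + b)/b)
   = √(2 × 46,600 × 340 / 6) · √((6 + 52) / 52)
   = 2,298.115 × 1.0561 ≈ 2,427.08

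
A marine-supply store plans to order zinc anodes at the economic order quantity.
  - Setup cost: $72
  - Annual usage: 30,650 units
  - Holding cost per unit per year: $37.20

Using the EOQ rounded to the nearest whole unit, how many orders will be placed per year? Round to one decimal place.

89.1 orders per year

2DS/H = 2·30,650·72/37.2 = 118,645.16
EOQ = √118,645.16 ≈ 344.45 → Q = 344
N = D/Q = 30,650/344 ≈ 89.099 orders/yr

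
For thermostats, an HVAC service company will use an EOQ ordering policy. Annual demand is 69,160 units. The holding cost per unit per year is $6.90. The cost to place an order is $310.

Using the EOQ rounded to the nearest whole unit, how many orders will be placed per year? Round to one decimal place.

27.7 orders per year

EOQ = √(2DS/H) = √(2 × 69,160 × 310 / 6.9)
    = √(6,214,376.81) ≈ 2,492.87 → Q = 2,493
N = D/Q = 69,160/2,493 ≈ 27.742 orders/yr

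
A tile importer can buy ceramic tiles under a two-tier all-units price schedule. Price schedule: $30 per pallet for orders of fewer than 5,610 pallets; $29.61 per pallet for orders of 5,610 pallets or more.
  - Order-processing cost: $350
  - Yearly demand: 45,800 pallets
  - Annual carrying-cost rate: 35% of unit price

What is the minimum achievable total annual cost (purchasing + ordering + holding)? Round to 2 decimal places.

H₁ = 35%×$30 = $10.5000;  H₂ = 35%×$29.61 = $10.3635
EOQ₁ = √(2×45,800×350/10.5000) = 1,747.38  (< 5,610, feasible at tier 1)
EOQ₂ = √(2×45,800×350/10.3635) = 1,758.85  (< 5,610 → use Q = 5,610 at tier-2 price)
TC(tier 1 (EOQ₁), Q≈1,747.4) = $1,392,347.48
TC(tier 2, Q≈5,610.0) = $1,388,065.02
Minimum at tier 2: $1,388,065.02

$1,388,065.02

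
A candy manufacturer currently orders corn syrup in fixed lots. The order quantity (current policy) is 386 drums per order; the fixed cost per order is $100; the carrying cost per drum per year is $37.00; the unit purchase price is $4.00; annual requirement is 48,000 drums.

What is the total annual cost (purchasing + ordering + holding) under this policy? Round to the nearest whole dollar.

$211,576

Annual ordering cost = (D/Q)·S = (48,000/386) × 100 = $12,435.23
Annual holding cost  = (Q/2)·H = (386/2) × 37 = $7,141.00
Purchase cost = D·C = 48,000 × 4 = $192,000.00
Total = $12,435.23 + $7,141.00 + $192,000.00 = $211,576.23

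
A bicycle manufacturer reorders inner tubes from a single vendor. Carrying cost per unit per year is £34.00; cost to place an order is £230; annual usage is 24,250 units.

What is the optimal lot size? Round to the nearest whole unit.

Optimal lot size Q* = (2 × 24,250 × £230 / £34)^½ ≈ 572.79

573 units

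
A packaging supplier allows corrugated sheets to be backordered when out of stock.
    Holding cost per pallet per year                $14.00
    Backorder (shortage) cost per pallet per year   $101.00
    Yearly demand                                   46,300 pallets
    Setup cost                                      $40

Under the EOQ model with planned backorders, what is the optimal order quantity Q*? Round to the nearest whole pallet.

Q* = √(2DS/H) · √((H + b)/b)
   = √(2 × 46,300 × 40 / 14) · √((14 + 101) / 101)
   = 514.365 × 1.0671 ≈ 548.86

549 pallets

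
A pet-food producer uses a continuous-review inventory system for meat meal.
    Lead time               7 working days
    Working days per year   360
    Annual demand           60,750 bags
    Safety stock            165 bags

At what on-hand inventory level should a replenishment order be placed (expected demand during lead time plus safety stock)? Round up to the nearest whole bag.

1,347 bags

Daily demand d = 60,750 / 360 = 168.750 bags/day
Demand during lead time = 168.750 × 7 = 1,181.25
Reorder point = 1,181.25 + 165 = 1,346.25 → round up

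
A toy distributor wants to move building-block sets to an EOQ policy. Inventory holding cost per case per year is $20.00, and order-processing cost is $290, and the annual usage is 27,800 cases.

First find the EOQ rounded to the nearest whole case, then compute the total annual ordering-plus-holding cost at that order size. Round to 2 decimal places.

$17,957.73

Q* = √(2·D·S / H) = √(2·27,800·290 / 20) = √806,200.0 ≈ 897.89 → Q = 898 cases
Ordering: D/Q × S = 27,800/898 × $290 = $8,977.73
Holding:  Q/2 × H = 898/2 × $20 = $8,980.00
Total = $8,977.73 + $8,980.00 = $17,957.73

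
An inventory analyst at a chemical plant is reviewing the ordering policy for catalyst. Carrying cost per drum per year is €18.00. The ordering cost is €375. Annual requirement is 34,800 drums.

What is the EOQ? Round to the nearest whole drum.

1,204 drums

Optimal lot size Q* = (2 × 34,800 × €375 / €18)^½ ≈ 1,204.16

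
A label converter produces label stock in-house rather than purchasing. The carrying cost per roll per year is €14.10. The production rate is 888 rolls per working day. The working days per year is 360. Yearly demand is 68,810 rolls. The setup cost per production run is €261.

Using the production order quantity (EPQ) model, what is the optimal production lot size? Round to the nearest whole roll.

1,802 rolls

d = 68,810/360 = 191.1389 rolls/day;  effective holding cost H(1 − d/p) = 14.1·(1 − 191.1389/888) = 11.06502
Q* = √(2DS / H_eff) = √(2·68,810·261 / 11.06502) ≈ 1,801.71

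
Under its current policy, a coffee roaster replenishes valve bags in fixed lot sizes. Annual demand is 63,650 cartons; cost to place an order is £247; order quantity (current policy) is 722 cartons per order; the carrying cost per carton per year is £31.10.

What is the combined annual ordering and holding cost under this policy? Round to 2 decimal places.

Annual ordering cost = (D/Q)·S = (63,650/722) × 247 = £21,775.00
Annual holding cost  = (Q/2)·H = (722/2) × 31.1 = £11,227.10
Total = £21,775.00 + £11,227.10 = £33,002.10

£33,002.10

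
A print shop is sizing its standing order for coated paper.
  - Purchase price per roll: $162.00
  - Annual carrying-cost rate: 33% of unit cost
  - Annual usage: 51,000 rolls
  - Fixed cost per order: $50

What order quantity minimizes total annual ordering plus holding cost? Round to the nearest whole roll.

309 rolls

H = i·C = 0.33 × $162 = $53.4600 per roll-year
Q* = √(2·D·S / H) = √(2·51,000·50 / 53.46) = √95,398.4 ≈ 308.87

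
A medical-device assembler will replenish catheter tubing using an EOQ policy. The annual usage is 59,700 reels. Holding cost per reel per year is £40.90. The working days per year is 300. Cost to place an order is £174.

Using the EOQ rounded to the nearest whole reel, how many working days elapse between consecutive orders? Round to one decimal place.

3.6 days

2DS/H = 2·59,700·174/40.9 = 507,960.88
EOQ = √507,960.88 ≈ 712.71 → Q = 713 reels
Days between orders = 300 / (D/Q) = 300 / 83.731 ≈ 3.583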